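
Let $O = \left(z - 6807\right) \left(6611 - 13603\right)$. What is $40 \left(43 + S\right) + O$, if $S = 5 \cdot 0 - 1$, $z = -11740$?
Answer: $129682304$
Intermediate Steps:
$S = -1$ ($S = 0 - 1 = -1$)
$O = 129680624$ ($O = \left(-11740 - 6807\right) \left(6611 - 13603\right) = \left(-18547\right) \left(-6992\right) = 129680624$)
$40 \left(43 + S\right) + O = 40 \left(43 - 1\right) + 129680624 = 40 \cdot 42 + 129680624 = 1680 + 129680624 = 129682304$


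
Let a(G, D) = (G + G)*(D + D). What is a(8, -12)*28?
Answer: -10752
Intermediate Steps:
a(G, D) = 4*D*G (a(G, D) = (2*G)*(2*D) = 4*D*G)
a(8, -12)*28 = (4*(-12)*8)*28 = -384*28 = -10752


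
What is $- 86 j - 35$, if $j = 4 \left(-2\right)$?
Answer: $653$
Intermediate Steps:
$j = -8$
$- 86 j - 35 = \left(-86\right) \left(-8\right) - 35 = 688 - 35 = 653$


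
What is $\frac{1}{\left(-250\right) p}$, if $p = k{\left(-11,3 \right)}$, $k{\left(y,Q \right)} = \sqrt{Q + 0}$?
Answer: $- \frac{\sqrt{3}}{750} \approx -0.0023094$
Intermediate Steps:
$k{\left(y,Q \right)} = \sqrt{Q}$
$p = \sqrt{3} \approx 1.732$
$\frac{1}{\left(-250\right) p} = \frac{1}{\left(-250\right) \sqrt{3}} = - \frac{\sqrt{3}}{750}$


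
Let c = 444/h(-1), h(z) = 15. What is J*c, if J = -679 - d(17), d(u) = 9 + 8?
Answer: -103008/5 ≈ -20602.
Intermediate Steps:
d(u) = 17
c = 148/5 (c = 444/15 = 444*(1/15) = 148/5 ≈ 29.600)
J = -696 (J = -679 - 1*17 = -679 - 17 = -696)
J*c = -696*148/5 = -103008/5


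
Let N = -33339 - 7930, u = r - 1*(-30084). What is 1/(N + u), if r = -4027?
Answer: -1/15212 ≈ -6.5738e-5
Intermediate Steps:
u = 26057 (u = -4027 - 1*(-30084) = -4027 + 30084 = 26057)
N = -41269
1/(N + u) = 1/(-41269 + 26057) = 1/(-15212) = -1/15212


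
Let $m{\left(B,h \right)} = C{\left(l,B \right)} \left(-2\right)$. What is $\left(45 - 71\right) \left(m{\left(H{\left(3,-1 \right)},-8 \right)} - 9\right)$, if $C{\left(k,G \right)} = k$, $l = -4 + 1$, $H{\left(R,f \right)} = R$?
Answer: $78$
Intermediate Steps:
$l = -3$
$m{\left(B,h \right)} = 6$ ($m{\left(B,h \right)} = \left(-3\right) \left(-2\right) = 6$)
$\left(45 - 71\right) \left(m{\left(H{\left(3,-1 \right)},-8 \right)} - 9\right) = \left(45 - 71\right) \left(6 - 9\right) = \left(-26\right) \left(-3\right) = 78$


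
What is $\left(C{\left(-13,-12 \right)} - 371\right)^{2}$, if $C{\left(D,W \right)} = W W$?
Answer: $51529$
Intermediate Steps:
$C{\left(D,W \right)} = W^{2}$
$\left(C{\left(-13,-12 \right)} - 371\right)^{2} = \left(\left(-12\right)^{2} - 371\right)^{2} = \left(144 - 371\right)^{2} = \left(-227\right)^{2} = 51529$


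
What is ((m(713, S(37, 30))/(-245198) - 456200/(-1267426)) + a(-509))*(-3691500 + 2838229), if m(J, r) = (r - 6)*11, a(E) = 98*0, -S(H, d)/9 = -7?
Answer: -47384123124174979/155385160174 ≈ -3.0495e+5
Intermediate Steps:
S(H, d) = 63 (S(H, d) = -9*(-7) = 63)
a(E) = 0
m(J, r) = -66 + 11*r (m(J, r) = (-6 + r)*11 = -66 + 11*r)
((m(713, S(37, 30))/(-245198) - 456200/(-1267426)) + a(-509))*(-3691500 + 2838229) = (((-66 + 11*63)/(-245198) - 456200/(-1267426)) + 0)*(-3691500 + 2838229) = (((-66 + 693)*(-1/245198) - 456200*(-1/1267426)) + 0)*(-853271) = ((627*(-1/245198) + 228100/633713) + 0)*(-853271) = ((-627/245198 + 228100/633713) + 0)*(-853271) = (55532325749/155385160174 + 0)*(-853271) = (55532325749/155385160174)*(-853271) = -47384123124174979/155385160174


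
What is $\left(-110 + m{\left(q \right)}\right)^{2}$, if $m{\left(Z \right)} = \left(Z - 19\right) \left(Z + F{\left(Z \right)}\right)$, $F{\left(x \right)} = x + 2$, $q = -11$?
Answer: $240100$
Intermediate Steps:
$F{\left(x \right)} = 2 + x$
$m{\left(Z \right)} = \left(-19 + Z\right) \left(2 + 2 Z\right)$ ($m{\left(Z \right)} = \left(Z - 19\right) \left(Z + \left(2 + Z\right)\right) = \left(-19 + Z\right) \left(2 + 2 Z\right)$)
$\left(-110 + m{\left(q \right)}\right)^{2} = \left(-110 - \left(-358 - 242\right)\right)^{2} = \left(-110 + \left(-38 + 396 + 2 \cdot 121\right)\right)^{2} = \left(-110 + \left(-38 + 396 + 242\right)\right)^{2} = \left(-110 + 600\right)^{2} = 490^{2} = 240100$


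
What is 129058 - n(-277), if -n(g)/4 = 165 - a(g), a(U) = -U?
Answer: 128610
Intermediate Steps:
n(g) = -660 - 4*g (n(g) = -4*(165 - (-1)*g) = -4*(165 + g) = -660 - 4*g)
129058 - n(-277) = 129058 - (-660 - 4*(-277)) = 129058 - (-660 + 1108) = 129058 - 1*448 = 129058 - 448 = 128610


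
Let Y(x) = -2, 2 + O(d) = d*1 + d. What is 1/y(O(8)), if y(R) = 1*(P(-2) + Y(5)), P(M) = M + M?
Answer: -⅙ ≈ -0.16667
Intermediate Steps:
O(d) = -2 + 2*d (O(d) = -2 + (d*1 + d) = -2 + (d + d) = -2 + 2*d)
P(M) = 2*M
y(R) = -6 (y(R) = 1*(2*(-2) - 2) = 1*(-4 - 2) = 1*(-6) = -6)
1/y(O(8)) = 1/(-6) = -⅙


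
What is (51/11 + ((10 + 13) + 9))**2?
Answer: 162409/121 ≈ 1342.2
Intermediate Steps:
(51/11 + ((10 + 13) + 9))**2 = (51*(1/11) + (23 + 9))**2 = (51/11 + 32)**2 = (403/11)**2 = 162409/121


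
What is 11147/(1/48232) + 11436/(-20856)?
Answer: 934421975799/1738 ≈ 5.3764e+8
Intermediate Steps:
11147/(1/48232) + 11436/(-20856) = 11147/(1/48232) + 11436*(-1/20856) = 11147*48232 - 953/1738 = 537642104 - 953/1738 = 934421975799/1738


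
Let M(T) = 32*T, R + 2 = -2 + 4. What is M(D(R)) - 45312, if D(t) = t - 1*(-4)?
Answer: -45184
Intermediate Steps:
R = 0 (R = -2 + (-2 + 4) = -2 + 2 = 0)
D(t) = 4 + t (D(t) = t + 4 = 4 + t)
M(D(R)) - 45312 = 32*(4 + 0) - 45312 = 32*4 - 45312 = 128 - 45312 = -45184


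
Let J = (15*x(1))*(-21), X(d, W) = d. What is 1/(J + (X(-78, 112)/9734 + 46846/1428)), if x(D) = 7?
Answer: -3475038/7548486895 ≈ -0.00046036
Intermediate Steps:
J = -2205 (J = (15*7)*(-21) = 105*(-21) = -2205)
1/(J + (X(-78, 112)/9734 + 46846/1428)) = 1/(-2205 + (-78/9734 + 46846/1428)) = 1/(-2205 + (-78*1/9734 + 46846*(1/1428))) = 1/(-2205 + (-39/4867 + 23423/714)) = 1/(-2205 + 113971895/3475038) = 1/(-7548486895/3475038) = -3475038/7548486895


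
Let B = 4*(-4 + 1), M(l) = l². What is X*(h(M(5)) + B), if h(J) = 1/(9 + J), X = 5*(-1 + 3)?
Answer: -2035/17 ≈ -119.71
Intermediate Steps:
X = 10 (X = 5*2 = 10)
B = -12 (B = 4*(-3) = -12)
X*(h(M(5)) + B) = 10*(1/(9 + 5²) - 12) = 10*(1/(9 + 25) - 12) = 10*(1/34 - 12) = 10*(-407/34) = -2035/17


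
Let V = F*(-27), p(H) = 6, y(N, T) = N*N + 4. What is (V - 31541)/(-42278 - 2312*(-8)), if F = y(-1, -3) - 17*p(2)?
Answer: 14461/11891 ≈ 1.2161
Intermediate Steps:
y(N, T) = 4 + N² (y(N, T) = N² + 4 = 4 + N²)
F = -97 (F = (4 + (-1)²) - 17*6 = (4 + 1) - 102 = 5 - 102 = -97)
V = 2619 (V = -97*(-27) = 2619)
(V - 31541)/(-42278 - 2312*(-8)) = (2619 - 31541)/(-42278 - 2312*(-8)) = -28922/(-42278 + 18496) = -28922/(-23782) = -28922*(-1/23782) = 14461/11891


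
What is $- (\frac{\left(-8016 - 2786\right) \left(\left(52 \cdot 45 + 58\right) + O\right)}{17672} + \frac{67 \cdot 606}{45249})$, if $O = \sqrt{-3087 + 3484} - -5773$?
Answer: $\frac{665516898969}{133273388} + \frac{5401 \sqrt{397}}{8836} \approx 5005.8$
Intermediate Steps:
$O = 5773 + \sqrt{397}$ ($O = \sqrt{397} + 5773 = 5773 + \sqrt{397} \approx 5792.9$)
$- (\frac{\left(-8016 - 2786\right) \left(\left(52 \cdot 45 + 58\right) + O\right)}{17672} + \frac{67 \cdot 606}{45249}) = - (\frac{\left(-8016 - 2786\right) \left(\left(52 \cdot 45 + 58\right) + \left(5773 + \sqrt{397}\right)\right)}{17672} + \frac{67 \cdot 606}{45249}) = - (- 10802 \left(\left(2340 + 58\right) + \left(5773 + \sqrt{397}\right)\right) \frac{1}{17672} + 40602 \cdot \frac{1}{45249}) = - (- 10802 \left(2398 + \left(5773 + \sqrt{397}\right)\right) \frac{1}{17672} + \frac{13534}{15083}) = - (- 10802 \left(8171 + \sqrt{397}\right) \frac{1}{17672} + \frac{13534}{15083}) = - (\left(-88263142 - 10802 \sqrt{397}\right) \frac{1}{17672} + \frac{13534}{15083}) = - (\left(- \frac{44131571}{8836} - \frac{5401 \sqrt{397}}{8836}\right) + \frac{13534}{15083}) = - (- \frac{665516898969}{133273388} - \frac{5401 \sqrt{397}}{8836}) = \frac{665516898969}{133273388} + \frac{5401 \sqrt{397}}{8836}$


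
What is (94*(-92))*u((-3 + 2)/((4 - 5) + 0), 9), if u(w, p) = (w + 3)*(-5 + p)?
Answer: -138368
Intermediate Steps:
u(w, p) = (-5 + p)*(3 + w) (u(w, p) = (3 + w)*(-5 + p) = (-5 + p)*(3 + w))
(94*(-92))*u((-3 + 2)/((4 - 5) + 0), 9) = (94*(-92))*(-15 - 5*(-3 + 2)/((4 - 5) + 0) + 3*9 + 9*((-3 + 2)/((4 - 5) + 0))) = -8648*(-15 - (-5)/(-1 + 0) + 27 + 9*(-1/(-1 + 0))) = -8648*(-15 - (-5)/(-1) + 27 + 9*(-1/(-1))) = -8648*(-15 - (-5)*(-1) + 27 + 9*(-1*(-1))) = -8648*(-15 - 5*1 + 27 + 9*1) = -8648*(-15 - 5 + 27 + 9) = -8648*16 = -138368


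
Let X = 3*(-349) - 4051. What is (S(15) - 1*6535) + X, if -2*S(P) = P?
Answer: -23281/2 ≈ -11641.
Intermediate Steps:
S(P) = -P/2
X = -5098 (X = -1047 - 4051 = -5098)
(S(15) - 1*6535) + X = (-1/2*15 - 1*6535) - 5098 = (-15/2 - 6535) - 5098 = -13085/2 - 5098 = -23281/2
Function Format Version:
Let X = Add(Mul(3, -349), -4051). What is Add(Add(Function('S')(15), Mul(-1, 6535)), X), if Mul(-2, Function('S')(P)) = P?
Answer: Rational(-23281, 2) ≈ -11641.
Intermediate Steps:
Function('S')(P) = Mul(Rational(-1, 2), P)
X = -5098 (X = Add(-1047, -4051) = -5098)
Add(Add(Function('S')(15), Mul(-1, 6535)), X) = Add(Add(Mul(Rational(-1, 2), 15), Mul(-1, 6535)), -5098) = Add(Add(Rational(-15, 2), -6535), -5098) = Add(Rational(-13085, 2), -5098) = Rational(-23281, 2)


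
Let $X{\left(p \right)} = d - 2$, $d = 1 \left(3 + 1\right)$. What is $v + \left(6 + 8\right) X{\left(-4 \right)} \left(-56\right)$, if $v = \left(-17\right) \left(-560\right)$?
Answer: $7952$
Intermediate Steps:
$v = 9520$
$d = 4$ ($d = 1 \cdot 4 = 4$)
$X{\left(p \right)} = 2$ ($X{\left(p \right)} = 4 - 2 = 2$)
$v + \left(6 + 8\right) X{\left(-4 \right)} \left(-56\right) = 9520 + \left(6 + 8\right) 2 \left(-56\right) = 9520 + 14 \cdot 2 \left(-56\right) = 9520 + 28 \left(-56\right) = 9520 - 1568 = 7952$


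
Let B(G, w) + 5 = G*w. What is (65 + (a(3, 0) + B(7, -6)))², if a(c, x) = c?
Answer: 441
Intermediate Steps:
B(G, w) = -5 + G*w
(65 + (a(3, 0) + B(7, -6)))² = (65 + (3 + (-5 + 7*(-6))))² = (65 + (3 + (-5 - 42)))² = (65 + (3 - 47))² = (65 - 44)² = 21² = 441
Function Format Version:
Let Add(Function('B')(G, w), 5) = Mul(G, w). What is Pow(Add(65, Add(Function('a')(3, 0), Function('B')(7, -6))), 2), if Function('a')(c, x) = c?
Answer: 441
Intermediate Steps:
Function('B')(G, w) = Add(-5, Mul(G, w))
Pow(Add(65, Add(Function('a')(3, 0), Function('B')(7, -6))), 2) = Pow(Add(65, Add(3, Add(-5, Mul(7, -6)))), 2) = Pow(Add(65, Add(3, Add(-5, -42))), 2) = Pow(Add(65, Add(3, -47)), 2) = Pow(Add(65, -44), 2) = Pow(21, 2) = 441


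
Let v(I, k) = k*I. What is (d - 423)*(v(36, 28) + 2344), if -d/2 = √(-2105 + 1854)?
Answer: -1417896 - 6704*I*√251 ≈ -1.4179e+6 - 1.0621e+5*I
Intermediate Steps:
v(I, k) = I*k
d = -2*I*√251 (d = -2*√(-2105 + 1854) = -2*I*√251 ≈ -31.686*I)
(d - 423)*(v(36, 28) + 2344) = (-2*I*√251 - 423)*(36*28 + 2344) = (-423 - 2*I*√251)*(1008 + 2344) = (-423 - 2*I*√251)*3352 = -1417896 - 6704*I*√251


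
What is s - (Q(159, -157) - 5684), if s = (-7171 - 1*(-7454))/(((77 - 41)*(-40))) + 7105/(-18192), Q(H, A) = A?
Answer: 3187463753/545760 ≈ 5840.4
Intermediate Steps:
s = -320407/545760 (s = (-7171 + 7454)/((36*(-40))) + 7105*(-1/18192) = 283/(-1440) - 7105/18192 = 283*(-1/1440) - 7105/18192 = -283/1440 - 7105/18192 = -320407/545760 ≈ -0.58708)
s - (Q(159, -157) - 5684) = -320407/545760 - (-157 - 5684) = -320407/545760 - 1*(-5841) = -320407/545760 + 5841 = 3187463753/545760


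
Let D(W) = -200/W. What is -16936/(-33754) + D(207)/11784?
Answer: 2581564423/5145982947 ≈ 0.50167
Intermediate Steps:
-16936/(-33754) + D(207)/11784 = -16936/(-33754) - 200/207/11784 = -16936*(-1/33754) - 200*1/207*(1/11784) = 8468/16877 - 200/207*1/11784 = 8468/16877 - 25/304911 = 2581564423/5145982947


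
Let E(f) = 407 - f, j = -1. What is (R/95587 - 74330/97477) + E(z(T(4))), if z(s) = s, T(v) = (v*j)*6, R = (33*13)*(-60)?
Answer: 4006243113879/9317533999 ≈ 429.97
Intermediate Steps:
R = -25740 (R = 429*(-60) = -25740)
T(v) = -6*v (T(v) = (v*(-1))*6 = -v*6 = -6*v)
(R/95587 - 74330/97477) + E(z(T(4))) = (-25740/95587 - 74330/97477) + (407 - (-6)*4) = (-25740*1/95587 - 74330*1/97477) + (407 - 1*(-24)) = (-25740/95587 - 74330/97477) + (407 + 24) = -9614039690/9317533999 + 431 = 4006243113879/9317533999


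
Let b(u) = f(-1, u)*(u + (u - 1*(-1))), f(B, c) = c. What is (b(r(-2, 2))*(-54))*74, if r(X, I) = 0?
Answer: 0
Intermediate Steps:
b(u) = u*(1 + 2*u) (b(u) = u*(u + (u - 1*(-1))) = u*(u + (u + 1)) = u*(u + (1 + u)) = u*(1 + 2*u))
(b(r(-2, 2))*(-54))*74 = ((0*(1 + 2*0))*(-54))*74 = ((0*(1 + 0))*(-54))*74 = ((0*1)*(-54))*74 = (0*(-54))*74 = 0*74 = 0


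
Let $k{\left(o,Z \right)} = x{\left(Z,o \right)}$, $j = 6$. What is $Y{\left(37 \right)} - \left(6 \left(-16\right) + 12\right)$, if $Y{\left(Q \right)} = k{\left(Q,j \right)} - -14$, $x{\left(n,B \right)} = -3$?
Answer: $95$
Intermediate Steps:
$k{\left(o,Z \right)} = -3$
$Y{\left(Q \right)} = 11$ ($Y{\left(Q \right)} = -3 - -14 = -3 + 14 = 11$)
$Y{\left(37 \right)} - \left(6 \left(-16\right) + 12\right) = 11 - \left(6 \left(-16\right) + 12\right) = 11 - \left(-96 + 12\right) = 11 - -84 = 11 + 84 = 95$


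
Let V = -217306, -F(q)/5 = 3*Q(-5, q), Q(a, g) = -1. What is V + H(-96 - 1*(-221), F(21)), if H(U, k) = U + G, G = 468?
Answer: -216713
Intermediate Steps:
F(q) = 15 (F(q) = -15*(-1) = -5*(-3) = 15)
H(U, k) = 468 + U (H(U, k) = U + 468 = 468 + U)
V + H(-96 - 1*(-221), F(21)) = -217306 + (468 + (-96 - 1*(-221))) = -217306 + (468 + (-96 + 221)) = -217306 + (468 + 125) = -217306 + 593 = -216713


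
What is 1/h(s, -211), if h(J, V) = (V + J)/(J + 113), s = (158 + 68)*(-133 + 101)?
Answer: 791/827 ≈ 0.95647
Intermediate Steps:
s = -7232 (s = 226*(-32) = -7232)
h(J, V) = (J + V)/(113 + J)
1/h(s, -211) = 1/((-7232 - 211)/(113 - 7232)) = 1/(-7443/(-7119)) = 1/(-1/7119*(-7443)) = 1/(827/791) = 791/827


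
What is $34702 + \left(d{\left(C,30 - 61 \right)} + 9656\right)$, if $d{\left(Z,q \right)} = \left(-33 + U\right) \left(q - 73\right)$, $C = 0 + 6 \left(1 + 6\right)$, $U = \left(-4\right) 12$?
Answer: $52782$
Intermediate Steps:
$U = -48$
$C = 42$ ($C = 0 + 6 \cdot 7 = 0 + 42 = 42$)
$d{\left(Z,q \right)} = 5913 - 81 q$ ($d{\left(Z,q \right)} = \left(-33 - 48\right) \left(q - 73\right) = - 81 \left(-73 + q\right) = 5913 - 81 q$)
$34702 + \left(d{\left(C,30 - 61 \right)} + 9656\right) = 34702 + \left(\left(5913 - 81 \left(30 - 61\right)\right) + 9656\right) = 34702 + \left(\left(5913 - -2511\right) + 9656\right) = 34702 + \left(\left(5913 + 2511\right) + 9656\right) = 34702 + \left(8424 + 9656\right) = 34702 + 18080 = 52782$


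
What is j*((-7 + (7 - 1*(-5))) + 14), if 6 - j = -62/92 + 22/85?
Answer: 476577/3910 ≈ 121.89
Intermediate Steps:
j = 25083/3910 (j = 6 - (-62/92 + 22/85) = 6 - (-62*1/92 + 22*(1/85)) = 6 - (-31/46 + 22/85) = 6 - 1*(-1623/3910) = 6 + 1623/3910 = 25083/3910 ≈ 6.4151)
j*((-7 + (7 - 1*(-5))) + 14) = 25083*((-7 + (7 - 1*(-5))) + 14)/3910 = 25083*((-7 + (7 + 5)) + 14)/3910 = 25083*((-7 + 12) + 14)/3910 = 25083*(5 + 14)/3910 = (25083/3910)*19 = 476577/3910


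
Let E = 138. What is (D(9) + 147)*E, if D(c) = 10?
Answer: 21666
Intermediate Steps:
(D(9) + 147)*E = (10 + 147)*138 = 157*138 = 21666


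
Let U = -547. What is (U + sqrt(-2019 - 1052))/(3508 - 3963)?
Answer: 547/455 - I*sqrt(3071)/455 ≈ 1.2022 - 0.12179*I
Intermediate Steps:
(U + sqrt(-2019 - 1052))/(3508 - 3963) = (-547 + sqrt(-2019 - 1052))/(3508 - 3963) = (-547 + sqrt(-3071))/(-455) = (-547 + I*sqrt(3071))*(-1/455) = 547/455 - I*sqrt(3071)/455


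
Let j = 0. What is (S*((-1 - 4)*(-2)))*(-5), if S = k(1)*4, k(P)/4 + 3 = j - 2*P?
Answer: 4000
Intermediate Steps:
k(P) = -12 - 8*P (k(P) = -12 + 4*(0 - 2*P) = -12 + 4*(-2*P) = -12 - 8*P)
S = -80 (S = (-12 - 8*1)*4 = (-12 - 8)*4 = -20*4 = -80)
(S*((-1 - 4)*(-2)))*(-5) = -80*(-1 - 4)*(-2)*(-5) = -(-400)*(-2)*(-5) = -80*10*(-5) = -800*(-5) = 4000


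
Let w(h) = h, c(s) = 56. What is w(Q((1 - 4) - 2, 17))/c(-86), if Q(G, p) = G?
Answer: -5/56 ≈ -0.089286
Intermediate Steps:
w(Q((1 - 4) - 2, 17))/c(-86) = ((1 - 4) - 2)/56 = (-3 - 2)*(1/56) = -5*1/56 = -5/56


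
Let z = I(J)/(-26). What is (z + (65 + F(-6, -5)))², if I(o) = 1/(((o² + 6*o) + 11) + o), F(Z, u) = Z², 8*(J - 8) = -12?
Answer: 268980188689/26368225 ≈ 10201.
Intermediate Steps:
J = 13/2 (J = 8 + (⅛)*(-12) = 8 - 3/2 = 13/2 ≈ 6.5000)
I(o) = 1/(11 + o² + 7*o) (I(o) = 1/((11 + o² + 6*o) + o) = 1/(11 + o² + 7*o))
z = -2/5135 (z = 1/((11 + (13/2)² + 7*(13/2))*(-26)) = -1/26/(11 + 169/4 + 91/2) = -1/26/(395/4) = (4/395)*(-1/26) = -2/5135 ≈ -0.00038948)
(z + (65 + F(-6, -5)))² = (-2/5135 + (65 + (-6)²))² = (-2/5135 + (65 + 36))² = (-2/5135 + 101)² = (518633/5135)² = 268980188689/26368225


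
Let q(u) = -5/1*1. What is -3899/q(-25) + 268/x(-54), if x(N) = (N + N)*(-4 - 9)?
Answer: 1368884/1755 ≈ 779.99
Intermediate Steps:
x(N) = -26*N (x(N) = (2*N)*(-13) = -26*N)
q(u) = -5 (q(u) = -5*1*1 = -5*1 = -5)
-3899/q(-25) + 268/x(-54) = -3899/(-5) + 268/((-26*(-54))) = -3899*(-⅕) + 268/1404 = 3899/5 + 268*(1/1404) = 3899/5 + 67/351 = 1368884/1755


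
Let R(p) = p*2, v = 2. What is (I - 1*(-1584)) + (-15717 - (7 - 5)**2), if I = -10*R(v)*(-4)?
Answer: -13977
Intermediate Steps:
R(p) = 2*p
I = 160 (I = -20*2*(-4) = -10*4*(-4) = -40*(-4) = 160)
(I - 1*(-1584)) + (-15717 - (7 - 5)**2) = (160 - 1*(-1584)) + (-15717 - (7 - 5)**2) = (160 + 1584) + (-15717 - 1*2**2) = 1744 + (-15717 - 1*4) = 1744 + (-15717 - 4) = 1744 - 15721 = -13977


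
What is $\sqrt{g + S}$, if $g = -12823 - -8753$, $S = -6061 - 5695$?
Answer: $i \sqrt{15826} \approx 125.8 i$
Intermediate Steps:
$S = -11756$
$g = -4070$ ($g = -12823 + 8753 = -4070$)
$\sqrt{g + S} = \sqrt{-4070 - 11756} = \sqrt{-15826} = i \sqrt{15826}$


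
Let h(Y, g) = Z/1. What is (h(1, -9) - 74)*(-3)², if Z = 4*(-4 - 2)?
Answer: -882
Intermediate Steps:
Z = -24 (Z = 4*(-6) = -24)
h(Y, g) = -24 (h(Y, g) = -24/1 = -24*1 = -24)
(h(1, -9) - 74)*(-3)² = (-24 - 74)*(-3)² = -98*9 = -882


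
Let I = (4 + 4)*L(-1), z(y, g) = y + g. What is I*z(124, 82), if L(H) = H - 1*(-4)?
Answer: 4944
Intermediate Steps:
L(H) = 4 + H (L(H) = H + 4 = 4 + H)
z(y, g) = g + y
I = 24 (I = (4 + 4)*(4 - 1) = 8*3 = 24)
I*z(124, 82) = 24*(82 + 124) = 24*206 = 4944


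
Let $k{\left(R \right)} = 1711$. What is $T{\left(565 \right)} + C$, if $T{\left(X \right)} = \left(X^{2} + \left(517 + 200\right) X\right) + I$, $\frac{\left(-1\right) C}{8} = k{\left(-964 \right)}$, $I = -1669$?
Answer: $708973$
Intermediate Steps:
$C = -13688$ ($C = \left(-8\right) 1711 = -13688$)
$T{\left(X \right)} = -1669 + X^{2} + 717 X$ ($T{\left(X \right)} = \left(X^{2} + \left(517 + 200\right) X\right) - 1669 = \left(X^{2} + 717 X\right) - 1669 = -1669 + X^{2} + 717 X$)
$T{\left(565 \right)} + C = \left(-1669 + 565^{2} + 717 \cdot 565\right) - 13688 = \left(-1669 + 319225 + 405105\right) - 13688 = 722661 - 13688 = 708973$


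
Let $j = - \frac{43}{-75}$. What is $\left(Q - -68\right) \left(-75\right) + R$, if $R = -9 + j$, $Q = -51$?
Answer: $- \frac{96257}{75} \approx -1283.4$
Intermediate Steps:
$j = \frac{43}{75}$ ($j = \left(-43\right) \left(- \frac{1}{75}\right) = \frac{43}{75} \approx 0.57333$)
$R = - \frac{632}{75}$ ($R = -9 + \frac{43}{75} = - \frac{632}{75} \approx -8.4267$)
$\left(Q - -68\right) \left(-75\right) + R = \left(-51 - -68\right) \left(-75\right) - \frac{632}{75} = \left(-51 + 68\right) \left(-75\right) - \frac{632}{75} = 17 \left(-75\right) - \frac{632}{75} = -1275 - \frac{632}{75} = - \frac{96257}{75}$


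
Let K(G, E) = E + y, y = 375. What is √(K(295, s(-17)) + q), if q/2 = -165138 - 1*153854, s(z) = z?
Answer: I*√637626 ≈ 798.51*I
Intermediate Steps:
K(G, E) = 375 + E (K(G, E) = E + 375 = 375 + E)
q = -637984 (q = 2*(-165138 - 1*153854) = 2*(-165138 - 153854) = 2*(-318992) = -637984)
√(K(295, s(-17)) + q) = √((375 - 17) - 637984) = √(358 - 637984) = √(-637626) = I*√637626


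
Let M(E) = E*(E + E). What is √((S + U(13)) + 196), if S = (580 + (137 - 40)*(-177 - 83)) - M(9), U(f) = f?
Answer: I*√24593 ≈ 156.82*I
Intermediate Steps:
M(E) = 2*E² (M(E) = E*(2*E) = 2*E²)
S = -24802 (S = (580 + (137 - 40)*(-177 - 83)) - 2*9² = (580 + 97*(-260)) - 2*81 = (580 - 25220) - 1*162 = -24640 - 162 = -24802)
√((S + U(13)) + 196) = √((-24802 + 13) + 196) = √(-24789 + 196) = √(-24593) = I*√24593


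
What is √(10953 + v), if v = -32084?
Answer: I*√21131 ≈ 145.36*I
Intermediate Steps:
√(10953 + v) = √(10953 - 32084) = √(-21131) = I*√21131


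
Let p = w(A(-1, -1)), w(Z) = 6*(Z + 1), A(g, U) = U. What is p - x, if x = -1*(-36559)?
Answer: -36559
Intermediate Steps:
w(Z) = 6 + 6*Z (w(Z) = 6*(1 + Z) = 6 + 6*Z)
p = 0 (p = 6 + 6*(-1) = 6 - 6 = 0)
x = 36559
p - x = 0 - 1*36559 = 0 - 36559 = -36559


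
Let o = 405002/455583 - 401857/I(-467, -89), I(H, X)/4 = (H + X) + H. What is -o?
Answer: -61578828605/621415212 ≈ -99.094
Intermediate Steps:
I(H, X) = 4*X + 8*H (I(H, X) = 4*((H + X) + H) = 4*(X + 2*H) = 4*X + 8*H)
o = 61578828605/621415212 (o = 405002/455583 - 401857/(4*(-89) + 8*(-467)) = 405002*(1/455583) - 401857/(-356 - 3736) = 405002/455583 - 401857/(-4092) = 405002/455583 - 401857*(-1/4092) = 405002/455583 + 401857/4092 = 61578828605/621415212 ≈ 99.094)
-o = -1*61578828605/621415212 = -61578828605/621415212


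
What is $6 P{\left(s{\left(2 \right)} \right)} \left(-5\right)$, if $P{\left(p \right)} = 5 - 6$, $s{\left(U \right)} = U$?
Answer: $30$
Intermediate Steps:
$P{\left(p \right)} = -1$ ($P{\left(p \right)} = 5 - 6 = -1$)
$6 P{\left(s{\left(2 \right)} \right)} \left(-5\right) = 6 \left(-1\right) \left(-5\right) = \left(-6\right) \left(-5\right) = 30$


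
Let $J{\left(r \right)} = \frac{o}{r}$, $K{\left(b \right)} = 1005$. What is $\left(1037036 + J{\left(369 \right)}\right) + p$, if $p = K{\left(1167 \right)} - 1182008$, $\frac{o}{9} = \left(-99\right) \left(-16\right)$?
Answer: $- \frac{5901063}{41} \approx -1.4393 \cdot 10^{5}$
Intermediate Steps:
$o = 14256$ ($o = 9 \left(\left(-99\right) \left(-16\right)\right) = 9 \cdot 1584 = 14256$)
$J{\left(r \right)} = \frac{14256}{r}$
$p = -1181003$ ($p = 1005 - 1182008 = -1181003$)
$\left(1037036 + J{\left(369 \right)}\right) + p = \left(1037036 + \frac{14256}{369}\right) - 1181003 = \left(1037036 + 14256 \cdot \frac{1}{369}\right) - 1181003 = \left(1037036 + \frac{1584}{41}\right) - 1181003 = \frac{42520060}{41} - 1181003 = - \frac{5901063}{41}$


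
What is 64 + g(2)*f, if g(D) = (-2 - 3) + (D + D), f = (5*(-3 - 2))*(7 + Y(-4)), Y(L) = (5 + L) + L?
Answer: 164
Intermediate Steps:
Y(L) = 5 + 2*L
f = -100 (f = (5*(-3 - 2))*(7 + (5 + 2*(-4))) = (5*(-5))*(7 + (5 - 8)) = -25*(7 - 3) = -25*4 = -100)
g(D) = -5 + 2*D
64 + g(2)*f = 64 + (-5 + 2*2)*(-100) = 64 + (-5 + 4)*(-100) = 64 - 1*(-100) = 64 + 100 = 164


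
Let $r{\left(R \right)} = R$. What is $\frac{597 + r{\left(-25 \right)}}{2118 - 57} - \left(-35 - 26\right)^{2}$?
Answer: $- \frac{7668409}{2061} \approx -3720.7$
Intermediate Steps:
$\frac{597 + r{\left(-25 \right)}}{2118 - 57} - \left(-35 - 26\right)^{2} = \frac{597 - 25}{2118 - 57} - \left(-35 - 26\right)^{2} = \frac{572}{2061} - \left(-61\right)^{2} = 572 \cdot \frac{1}{2061} - 3721 = \frac{572}{2061} - 3721 = - \frac{7668409}{2061}$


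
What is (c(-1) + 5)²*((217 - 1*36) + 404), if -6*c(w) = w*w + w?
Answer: 14625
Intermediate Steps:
c(w) = -w/6 - w²/6 (c(w) = -(w*w + w)/6 = -(w² + w)/6 = -(w + w²)/6 = -w/6 - w²/6)
(c(-1) + 5)²*((217 - 1*36) + 404) = (-⅙*(-1)*(1 - 1) + 5)²*((217 - 1*36) + 404) = (-⅙*(-1)*0 + 5)²*((217 - 36) + 404) = (0 + 5)²*(181 + 404) = 5²*585 = 25*585 = 14625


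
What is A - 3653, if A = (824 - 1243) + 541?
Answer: -3531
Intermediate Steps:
A = 122 (A = -419 + 541 = 122)
A - 3653 = 122 - 3653 = -3531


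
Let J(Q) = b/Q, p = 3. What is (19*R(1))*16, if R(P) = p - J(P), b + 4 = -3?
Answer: 3040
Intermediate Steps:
b = -7 (b = -4 - 3 = -7)
J(Q) = -7/Q
R(P) = 3 + 7/P (R(P) = 3 - (-7)/P = 3 + 7/P)
(19*R(1))*16 = (19*(3 + 7/1))*16 = (19*(3 + 7*1))*16 = (19*(3 + 7))*16 = (19*10)*16 = 190*16 = 3040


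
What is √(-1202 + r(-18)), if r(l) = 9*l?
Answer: 2*I*√341 ≈ 36.932*I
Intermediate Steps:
√(-1202 + r(-18)) = √(-1202 + 9*(-18)) = √(-1202 - 162) = √(-1364) = 2*I*√341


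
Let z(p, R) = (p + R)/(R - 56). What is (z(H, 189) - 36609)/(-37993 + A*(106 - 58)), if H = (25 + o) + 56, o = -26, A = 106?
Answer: 4868753/4376365 ≈ 1.1125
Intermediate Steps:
H = 55 (H = (25 - 26) + 56 = -1 + 56 = 55)
z(p, R) = (R + p)/(-56 + R)
(z(H, 189) - 36609)/(-37993 + A*(106 - 58)) = ((189 + 55)/(-56 + 189) - 36609)/(-37993 + 106*(106 - 58)) = (244/133 - 36609)/(-37993 + 106*48) = ((1/133)*244 - 36609)/(-37993 + 5088) = (244/133 - 36609)/(-32905) = -4868753/133*(-1/32905) = 4868753/4376365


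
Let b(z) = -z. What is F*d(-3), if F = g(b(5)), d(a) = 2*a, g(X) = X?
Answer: 30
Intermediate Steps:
F = -5 (F = -1*5 = -5)
F*d(-3) = -10*(-3) = -5*(-6) = 30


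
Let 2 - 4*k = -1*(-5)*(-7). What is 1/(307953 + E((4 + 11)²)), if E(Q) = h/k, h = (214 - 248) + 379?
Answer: 37/11395641 ≈ 3.2469e-6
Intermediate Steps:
k = 37/4 (k = ½ - (-1*(-5))*(-7)/4 = ½ - 5*(-7)/4 = ½ - ¼*(-35) = ½ + 35/4 = 37/4 ≈ 9.2500)
h = 345 (h = -34 + 379 = 345)
E(Q) = 1380/37 (E(Q) = 345/(37/4) = 345*(4/37) = 1380/37)
1/(307953 + E((4 + 11)²)) = 1/(307953 + 1380/37) = 1/(11395641/37) = 37/11395641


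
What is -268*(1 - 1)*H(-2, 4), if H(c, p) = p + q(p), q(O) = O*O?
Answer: 0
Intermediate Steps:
q(O) = O²
H(c, p) = p + p²
-268*(1 - 1)*H(-2, 4) = -268*(1 - 1)*4*(1 + 4) = -0*4*5 = -0*20 = -268*0 = 0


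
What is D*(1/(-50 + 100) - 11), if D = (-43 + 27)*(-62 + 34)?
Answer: -122976/25 ≈ -4919.0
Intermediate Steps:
D = 448 (D = -16*(-28) = 448)
D*(1/(-50 + 100) - 11) = 448*(1/(-50 + 100) - 11) = 448*(1/50 - 11) = 448*(-549/50) = -122976/25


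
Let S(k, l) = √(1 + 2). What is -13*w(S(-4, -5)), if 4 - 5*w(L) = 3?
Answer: -13/5 ≈ -2.6000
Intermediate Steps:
S(k, l) = √3
w(L) = ⅕ (w(L) = ⅘ - ⅕*3 = ⅘ - ⅗ = ⅕)
-13*w(S(-4, -5)) = -13*⅕ = -13/5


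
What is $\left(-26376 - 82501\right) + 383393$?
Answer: $274516$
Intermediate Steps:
$\left(-26376 - 82501\right) + 383393 = -108877 + 383393 = 274516$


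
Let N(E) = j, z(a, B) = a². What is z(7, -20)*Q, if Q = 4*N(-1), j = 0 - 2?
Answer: -392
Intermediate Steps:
j = -2
N(E) = -2
Q = -8 (Q = 4*(-2) = -8)
z(7, -20)*Q = 7²*(-8) = 49*(-8) = -392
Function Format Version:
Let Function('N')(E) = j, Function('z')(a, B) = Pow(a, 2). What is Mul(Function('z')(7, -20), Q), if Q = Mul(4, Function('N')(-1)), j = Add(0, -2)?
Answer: -392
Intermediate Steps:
j = -2
Function('N')(E) = -2
Q = -8 (Q = Mul(4, -2) = -8)
Mul(Function('z')(7, -20), Q) = Mul(Pow(7, 2), -8) = Mul(49, -8) = -392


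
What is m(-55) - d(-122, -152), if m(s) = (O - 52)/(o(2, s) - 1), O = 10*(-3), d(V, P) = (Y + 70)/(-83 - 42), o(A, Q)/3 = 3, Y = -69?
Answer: -5121/500 ≈ -10.242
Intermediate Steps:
o(A, Q) = 9 (o(A, Q) = 3*3 = 9)
d(V, P) = -1/125 (d(V, P) = (-69 + 70)/(-83 - 42) = 1/(-125) = 1*(-1/125) = -1/125)
O = -30
m(s) = -41/4 (m(s) = (-30 - 52)/(9 - 1) = -82/8 = -82*⅛ = -41/4)
m(-55) - d(-122, -152) = -41/4 - 1*(-1/125) = -41/4 + 1/125 = -5121/500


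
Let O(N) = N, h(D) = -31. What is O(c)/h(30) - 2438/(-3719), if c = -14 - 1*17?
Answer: 6157/3719 ≈ 1.6556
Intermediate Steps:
c = -31 (c = -14 - 17 = -31)
O(c)/h(30) - 2438/(-3719) = -31/(-31) - 2438/(-3719) = -31*(-1/31) - 2438*(-1/3719) = 1 + 2438/3719 = 6157/3719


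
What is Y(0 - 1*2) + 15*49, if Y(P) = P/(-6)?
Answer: 2206/3 ≈ 735.33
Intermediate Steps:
Y(P) = -P/6 (Y(P) = P*(-1/6) = -P/6)
Y(0 - 1*2) + 15*49 = -(0 - 1*2)/6 + 15*49 = -(0 - 2)/6 + 735 = -1/6*(-2) + 735 = 1/3 + 735 = 2206/3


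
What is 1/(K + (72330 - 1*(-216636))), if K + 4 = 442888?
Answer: 1/731850 ≈ 1.3664e-6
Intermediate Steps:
K = 442884 (K = -4 + 442888 = 442884)
1/(K + (72330 - 1*(-216636))) = 1/(442884 + (72330 - 1*(-216636))) = 1/(442884 + (72330 + 216636)) = 1/(442884 + 288966) = 1/731850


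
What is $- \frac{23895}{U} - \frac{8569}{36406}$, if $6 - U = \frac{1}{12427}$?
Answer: $- \frac{10811151778199}{2714467766} \approx -3982.8$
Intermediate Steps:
$U = \frac{74561}{12427}$ ($U = 6 - \frac{1}{12427} = \frac{74561}{12427} \approx 5.9999$)
$- \frac{23895}{U} - \frac{8569}{36406} = - \frac{23895}{\frac{74561}{12427}} - \frac{8569}{36406} = \left(-23895\right) \frac{12427}{74561} - \frac{8569}{36406} = - \frac{296943165}{74561} - \frac{8569}{36406} = - \frac{10811151778199}{2714467766}$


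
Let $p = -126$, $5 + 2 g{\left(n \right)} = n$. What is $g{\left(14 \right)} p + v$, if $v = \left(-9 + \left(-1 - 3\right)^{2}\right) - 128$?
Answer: $-688$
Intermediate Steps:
$g{\left(n \right)} = - \frac{5}{2} + \frac{n}{2}$
$v = -121$ ($v = \left(-9 + \left(-4\right)^{2}\right) - 128 = \left(-9 + 16\right) - 128 = 7 - 128 = -121$)
$g{\left(14 \right)} p + v = \left(- \frac{5}{2} + \frac{1}{2} \cdot 14\right) \left(-126\right) - 121 = \left(- \frac{5}{2} + 7\right) \left(-126\right) - 121 = \frac{9}{2} \left(-126\right) - 121 = -567 - 121 = -688$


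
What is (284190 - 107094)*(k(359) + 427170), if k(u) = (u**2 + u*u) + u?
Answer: 121362294936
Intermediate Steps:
k(u) = u + 2*u**2 (k(u) = (u**2 + u**2) + u = 2*u**2 + u = u + 2*u**2)
(284190 - 107094)*(k(359) + 427170) = (284190 - 107094)*(359*(1 + 2*359) + 427170) = 177096*(359*(1 + 718) + 427170) = 177096*(359*719 + 427170) = 177096*(258121 + 427170) = 177096*685291 = 121362294936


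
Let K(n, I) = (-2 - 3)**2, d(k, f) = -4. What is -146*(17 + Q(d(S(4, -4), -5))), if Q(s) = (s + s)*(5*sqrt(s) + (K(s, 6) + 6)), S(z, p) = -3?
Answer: 33726 + 11680*I ≈ 33726.0 + 11680.0*I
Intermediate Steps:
K(n, I) = 25 (K(n, I) = (-5)**2 = 25)
Q(s) = 2*s*(31 + 5*sqrt(s)) (Q(s) = (s + s)*(5*sqrt(s) + (25 + 6)) = (2*s)*(5*sqrt(s) + 31) = (2*s)*(31 + 5*sqrt(s)) = 2*s*(31 + 5*sqrt(s)))
-146*(17 + Q(d(S(4, -4), -5))) = -146*(17 + (10*(-4)**(3/2) + 62*(-4))) = -146*(17 + (10*(-8*I) - 248)) = -146*(17 + (-80*I - 248)) = -146*(17 + (-248 - 80*I)) = -146*(-231 - 80*I) = 33726 + 11680*I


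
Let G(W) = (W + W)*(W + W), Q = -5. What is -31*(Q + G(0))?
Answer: 155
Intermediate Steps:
G(W) = 4*W² (G(W) = (2*W)*(2*W) = 4*W²)
-31*(Q + G(0)) = -31*(-5 + 4*0²) = -31*(-5 + 4*0) = -31*(-5 + 0) = -31*(-5) = 155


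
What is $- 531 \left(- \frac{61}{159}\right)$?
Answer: $\frac{10797}{53} \approx 203.72$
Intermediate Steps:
$- 531 \left(- \frac{61}{159}\right) = - 531 \left(\left(-61\right) \frac{1}{159}\right) = \left(-531\right) \left(- \frac{61}{159}\right) = \frac{10797}{53}$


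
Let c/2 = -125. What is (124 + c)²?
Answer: 15876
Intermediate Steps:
c = -250 (c = 2*(-125) = -250)
(124 + c)² = (124 - 250)² = (-126)² = 15876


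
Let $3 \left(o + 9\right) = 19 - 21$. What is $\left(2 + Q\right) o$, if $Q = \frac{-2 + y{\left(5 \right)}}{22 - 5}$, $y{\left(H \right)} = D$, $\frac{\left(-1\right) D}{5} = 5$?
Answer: $- \frac{203}{51} \approx -3.9804$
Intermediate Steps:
$D = -25$ ($D = \left(-5\right) 5 = -25$)
$y{\left(H \right)} = -25$
$Q = - \frac{27}{17}$ ($Q = \frac{-2 - 25}{22 - 5} = - \frac{27}{17} \approx -1.5882$)
$o = - \frac{29}{3}$ ($o = -9 + \frac{19 - 21}{3} = -9 + \frac{1}{3} \left(-2\right) = -9 - \frac{2}{3} = - \frac{29}{3} \approx -9.6667$)
$\left(2 + Q\right) o = \left(2 - \frac{27}{17}\right) \left(- \frac{29}{3}\right) = \frac{7}{17} \left(- \frac{29}{3}\right) = - \frac{203}{51}$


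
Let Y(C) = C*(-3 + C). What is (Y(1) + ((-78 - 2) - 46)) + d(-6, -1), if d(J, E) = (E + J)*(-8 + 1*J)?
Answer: -30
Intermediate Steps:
d(J, E) = (-8 + J)*(E + J) (d(J, E) = (E + J)*(-8 + J) = (-8 + J)*(E + J))
(Y(1) + ((-78 - 2) - 46)) + d(-6, -1) = (1*(-3 + 1) + ((-78 - 2) - 46)) + ((-6)**2 - 8*(-1) - 8*(-6) - 1*(-6)) = (1*(-2) + (-80 - 46)) + (36 + 8 + 48 + 6) = (-2 - 126) + 98 = -128 + 98 = -30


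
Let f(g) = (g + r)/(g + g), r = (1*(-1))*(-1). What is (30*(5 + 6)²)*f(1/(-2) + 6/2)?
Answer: 2541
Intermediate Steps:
r = 1 (r = -1*(-1) = 1)
f(g) = (1 + g)/(2*g) (f(g) = (g + 1)/(g + g) = (1 + g)/((2*g)) = (1 + g)*(1/(2*g)) = (1 + g)/(2*g))
(30*(5 + 6)²)*f(1/(-2) + 6/2) = (30*(5 + 6)²)*((1 + (1/(-2) + 6/2))/(2*(1/(-2) + 6/2))) = (30*11²)*((1 + (1*(-½) + 6*(½)))/(2*(1*(-½) + 6*(½)))) = (30*121)*((1 + (-½ + 3))/(2*(-½ + 3))) = 3630*((1 + 5/2)/(2*(5/2))) = 3630*((½)*(⅖)*(7/2)) = 3630*(7/10) = 2541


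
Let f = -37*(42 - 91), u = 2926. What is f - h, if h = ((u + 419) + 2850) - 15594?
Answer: 11212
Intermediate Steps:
f = 1813 (f = -37*(-49) = 1813)
h = -9399 (h = ((2926 + 419) + 2850) - 15594 = (3345 + 2850) - 15594 = 6195 - 15594 = -9399)
f - h = 1813 - 1*(-9399) = 1813 + 9399 = 11212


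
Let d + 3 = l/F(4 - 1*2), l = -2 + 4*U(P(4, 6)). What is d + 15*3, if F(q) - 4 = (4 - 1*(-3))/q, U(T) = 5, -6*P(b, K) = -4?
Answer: 222/5 ≈ 44.400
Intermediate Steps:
P(b, K) = ⅔ (P(b, K) = -⅙*(-4) = ⅔)
F(q) = 4 + 7/q (F(q) = 4 + (4 - 1*(-3))/q = 4 + (4 + 3)/q = 4 + 7/q)
l = 18 (l = -2 + 4*5 = -2 + 20 = 18)
d = -⅗ (d = -3 + 18/(4 + 7/(4 - 1*2)) = -3 + 18/(4 + 7/(4 - 2)) = -3 + 18/(4 + 7/2) = -3 + 18/(15/2) = -3 + 18*(2/15) = -3 + 12/5 = -⅗ ≈ -0.60000)
d + 15*3 = -⅗ + 15*3 = -⅗ + 45 = 222/5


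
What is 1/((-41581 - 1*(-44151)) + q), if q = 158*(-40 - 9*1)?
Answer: -1/5172 ≈ -0.00019335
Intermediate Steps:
q = -7742 (q = 158*(-40 - 9) = 158*(-49) = -7742)
1/((-41581 - 1*(-44151)) + q) = 1/((-41581 - 1*(-44151)) - 7742) = 1/((-41581 + 44151) - 7742) = 1/(2570 - 7742) = 1/(-5172) = -1/5172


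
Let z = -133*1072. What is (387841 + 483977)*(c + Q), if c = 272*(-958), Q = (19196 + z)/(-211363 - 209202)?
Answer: -19108336406861016/84113 ≈ -2.2717e+11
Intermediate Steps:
z = -142576
Q = 24676/84113 (Q = (19196 - 142576)/(-211363 - 209202) = -123380/(-420565) = -123380*(-1/420565) = 24676/84113 ≈ 0.29337)
c = -260576
(387841 + 483977)*(c + Q) = (387841 + 483977)*(-260576 + 24676/84113) = 871818*(-21917804412/84113) = -19108336406861016/84113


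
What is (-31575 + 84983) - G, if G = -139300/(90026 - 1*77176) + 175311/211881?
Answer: 969597780225/18151139 ≈ 53418.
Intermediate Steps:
G = -181748513/18151139 (G = -139300/(90026 - 77176) + 175311*(1/211881) = -139300/12850 + 58437/70627 = -139300*1/12850 + 58437/70627 = -2786/257 + 58437/70627 = -181748513/18151139 ≈ -10.013)
(-31575 + 84983) - G = (-31575 + 84983) - 1*(-181748513/18151139) = 53408 + 181748513/18151139 = 969597780225/18151139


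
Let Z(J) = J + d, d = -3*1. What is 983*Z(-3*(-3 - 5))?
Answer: 20643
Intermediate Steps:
d = -3
Z(J) = -3 + J (Z(J) = J - 3 = -3 + J)
983*Z(-3*(-3 - 5)) = 983*(-3 - 3*(-3 - 5)) = 983*(-3 - 3*(-8)) = 983*(-3 + 24) = 983*21 = 20643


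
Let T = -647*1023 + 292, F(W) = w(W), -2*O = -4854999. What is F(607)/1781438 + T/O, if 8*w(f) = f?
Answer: -18854329575319/69191037668496 ≈ -0.27250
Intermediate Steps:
w(f) = f/8
O = 4854999/2 (O = -½*(-4854999) = 4854999/2 ≈ 2.4275e+6)
F(W) = W/8
T = -661589 (T = -661881 + 292 = -661589)
F(607)/1781438 + T/O = ((⅛)*607)/1781438 - 661589/4854999/2 = (607/8)*(1/1781438) - 661589*2/4854999 = 607/14251504 - 1323178/4854999 = -18854329575319/69191037668496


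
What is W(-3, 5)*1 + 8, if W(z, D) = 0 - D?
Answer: 3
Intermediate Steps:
W(z, D) = -D
W(-3, 5)*1 + 8 = -1*5*1 + 8 = -5*1 + 8 = -5 + 8 = 3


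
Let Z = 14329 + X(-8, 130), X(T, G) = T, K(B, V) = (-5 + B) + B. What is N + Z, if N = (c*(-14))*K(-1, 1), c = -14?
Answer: 12949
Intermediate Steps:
K(B, V) = -5 + 2*B
Z = 14321 (Z = 14329 - 8 = 14321)
N = -1372 (N = (-14*(-14))*(-5 + 2*(-1)) = 196*(-5 - 2) = 196*(-7) = -1372)
N + Z = -1372 + 14321 = 12949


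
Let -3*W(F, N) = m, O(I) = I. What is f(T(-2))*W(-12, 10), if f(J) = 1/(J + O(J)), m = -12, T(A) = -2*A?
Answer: ½ ≈ 0.50000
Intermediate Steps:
W(F, N) = 4 (W(F, N) = -⅓*(-12) = 4)
f(J) = 1/(2*J) (f(J) = 1/(J + J) = 1/(2*J))
f(T(-2))*W(-12, 10) = (1/(2*((-2*(-2)))))*4 = ((½)/4)*4 = ((½)*(¼))*4 = (⅛)*4 = ½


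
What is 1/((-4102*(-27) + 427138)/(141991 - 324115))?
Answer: -45531/134473 ≈ -0.33859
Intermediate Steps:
1/((-4102*(-27) + 427138)/(141991 - 324115)) = 1/((-7*(-15822) + 427138)/(-182124)) = 1/((110754 + 427138)*(-1/182124)) = 1/(537892*(-1/182124)) = 1/(-134473/45531) = -45531/134473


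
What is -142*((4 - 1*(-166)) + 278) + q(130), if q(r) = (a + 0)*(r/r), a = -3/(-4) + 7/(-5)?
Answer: -1272333/20 ≈ -63617.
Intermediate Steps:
a = -13/20 (a = -3*(-¼) + 7*(-⅕) = ¾ - 7/5 = -13/20 ≈ -0.65000)
q(r) = -13/20 (q(r) = (-13/20 + 0)*(r/r) = -13/20*1 = -13/20)
-142*((4 - 1*(-166)) + 278) + q(130) = -142*((4 - 1*(-166)) + 278) - 13/20 = -142*((4 + 166) + 278) - 13/20 = -142*(170 + 278) - 13/20 = -142*448 - 13/20 = -63616 - 13/20 = -1272333/20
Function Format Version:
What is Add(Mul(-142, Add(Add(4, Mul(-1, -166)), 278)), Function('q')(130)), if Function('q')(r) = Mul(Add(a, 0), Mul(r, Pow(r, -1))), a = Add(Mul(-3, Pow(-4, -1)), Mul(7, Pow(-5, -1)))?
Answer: Rational(-1272333, 20) ≈ -63617.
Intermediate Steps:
a = Rational(-13, 20) (a = Add(Mul(-3, Rational(-1, 4)), Mul(7, Rational(-1, 5))) = Add(Rational(3, 4), Rational(-7, 5)) = Rational(-13, 20) ≈ -0.65000)
Function('q')(r) = Rational(-13, 20) (Function('q')(r) = Mul(Add(Rational(-13, 20), 0), Mul(r, Pow(r, -1))) = Mul(Rational(-13, 20), 1) = Rational(-13, 20))
Add(Mul(-142, Add(Add(4, Mul(-1, -166)), 278)), Function('q')(130)) = Add(Mul(-142, Add(Add(4, Mul(-1, -166)), 278)), Rational(-13, 20)) = Add(Mul(-142, Add(Add(4, 166), 278)), Rational(-13, 20)) = Add(Mul(-142, Add(170, 278)), Rational(-13, 20)) = Add(Mul(-142, 448), Rational(-13, 20)) = Add(-63616, Rational(-13, 20)) = Rational(-1272333, 20)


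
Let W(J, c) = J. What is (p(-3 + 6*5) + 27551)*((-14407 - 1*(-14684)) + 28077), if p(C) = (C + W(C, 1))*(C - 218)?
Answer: 488737898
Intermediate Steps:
p(C) = 2*C*(-218 + C) (p(C) = (C + C)*(C - 218) = (2*C)*(-218 + C) = 2*C*(-218 + C))
(p(-3 + 6*5) + 27551)*((-14407 - 1*(-14684)) + 28077) = (2*(-3 + 6*5)*(-218 + (-3 + 6*5)) + 27551)*((-14407 - 1*(-14684)) + 28077) = (2*(-3 + 30)*(-218 + (-3 + 30)) + 27551)*((-14407 + 14684) + 28077) = (2*27*(-218 + 27) + 27551)*(277 + 28077) = (2*27*(-191) + 27551)*28354 = (-10314 + 27551)*28354 = 17237*28354 = 488737898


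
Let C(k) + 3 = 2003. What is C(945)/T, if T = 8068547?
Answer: 2000/8068547 ≈ 0.00024788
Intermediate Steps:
C(k) = 2000 (C(k) = -3 + 2003 = 2000)
C(945)/T = 2000/8068547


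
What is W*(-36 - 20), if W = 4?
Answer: -224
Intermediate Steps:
W*(-36 - 20) = 4*(-36 - 20) = 4*(-56) = -224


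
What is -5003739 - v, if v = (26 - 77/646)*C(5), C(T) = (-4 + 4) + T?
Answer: -3232498989/646 ≈ -5.0039e+6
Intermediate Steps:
C(T) = T (C(T) = 0 + T = T)
v = 83595/646 (v = (26 - 77/646)*5 = (16719/646)*5 = 83595/646 ≈ 129.40)
-5003739 - v = -5003739 - 1*83595/646 = -5003739 - 83595/646 = -3232498989/646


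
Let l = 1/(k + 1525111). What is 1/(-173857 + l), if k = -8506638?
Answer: -6981527/1213787339640 ≈ -5.7519e-6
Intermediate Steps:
l = -1/6981527 (l = 1/(-8506638 + 1525111) = 1/(-6981527) = -1/6981527 ≈ -1.4324e-7)
1/(-173857 + l) = 1/(-173857 - 1/6981527) = 1/(-1213787339640/6981527) = -6981527/1213787339640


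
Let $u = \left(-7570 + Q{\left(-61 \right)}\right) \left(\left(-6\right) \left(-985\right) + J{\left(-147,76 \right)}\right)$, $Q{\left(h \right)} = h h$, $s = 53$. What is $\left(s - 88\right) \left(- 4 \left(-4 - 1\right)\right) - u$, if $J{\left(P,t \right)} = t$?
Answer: $23039414$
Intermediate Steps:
$Q{\left(h \right)} = h^{2}$
$u = -23040114$ ($u = \left(-7570 + \left(-61\right)^{2}\right) \left(\left(-6\right) \left(-985\right) + 76\right) = \left(-7570 + 3721\right) \left(5910 + 76\right) = \left(-3849\right) 5986 = -23040114$)
$\left(s - 88\right) \left(- 4 \left(-4 - 1\right)\right) - u = \left(53 - 88\right) \left(- 4 \left(-4 - 1\right)\right) - -23040114 = - 35 \left(\left(-4\right) \left(-5\right)\right) + 23040114 = \left(-35\right) 20 + 23040114 = -700 + 23040114 = 23039414$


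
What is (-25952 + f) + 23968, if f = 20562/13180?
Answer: -13064279/6590 ≈ -1982.4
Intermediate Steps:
f = 10281/6590 (f = 20562*(1/13180) = 10281/6590 ≈ 1.5601)
(-25952 + f) + 23968 = (-25952 + 10281/6590) + 23968 = -171013399/6590 + 23968 = -13064279/6590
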